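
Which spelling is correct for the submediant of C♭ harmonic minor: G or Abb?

Abb

Each scale degree takes a distinct letter name. Degree 6 of a scale on C must use the letter A.
Abb and G are enharmonically the same pitch, but only Abb uses the letter A, so it is the correct spelling here.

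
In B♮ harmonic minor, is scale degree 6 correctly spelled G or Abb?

G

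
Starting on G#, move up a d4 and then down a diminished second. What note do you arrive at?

B#

A diminished fourth up from G# is C (letter C, 4 semitones up).
A diminished second down from C is B# (letter B, 0 semitones down).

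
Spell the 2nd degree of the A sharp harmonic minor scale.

B#

Degree 2 takes the letter 1 step above A, which is B.
In harmonic minor, degree 2 sits 2 semitones above the tonic. A# + 2 semitones is pitch class 0, spelled on B as B#.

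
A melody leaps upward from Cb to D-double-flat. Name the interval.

minor second

Counting letters C–D gives a second.
Cb→Dbb = 1 semitone, 1 narrower than the major second (2), so minor.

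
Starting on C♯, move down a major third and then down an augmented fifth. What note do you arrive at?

A major third down from C# is A (letter A, 4 semitones down).
An augmented fifth down from A is Db (letter D, 8 semitones down).

Db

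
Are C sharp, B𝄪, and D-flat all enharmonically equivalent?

Yes

C# = pitch class 1 and B## = pitch class 1 and Db = pitch class 1 — the same pitch class, so they are enharmonic equivalents.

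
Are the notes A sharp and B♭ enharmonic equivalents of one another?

Yes

A# is pitch class 10; Bb is pitch class 10.
All spellings map to pitch class 10, so they are enharmonically equivalent.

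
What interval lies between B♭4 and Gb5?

minor sixth

Counting letters B–C–D–E–F–G gives a sixth.
Bb→Gb = 8 semitones, 1 narrower than the major sixth (9), so minor.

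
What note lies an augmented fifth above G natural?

D#

G up a perfect fifth is D, so the target letter is D.
From G, an augmented fifth is 8 semitones up: D#.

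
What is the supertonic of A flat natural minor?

Bb

Degree 2 takes the letter 1 step above A, which is B.
In natural minor, degree 2 sits 2 semitones above the tonic. Ab + 2 semitones is pitch class 10, spelled on B as Bb.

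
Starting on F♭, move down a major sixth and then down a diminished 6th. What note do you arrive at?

A major sixth down from Fb is Abb (letter A, 9 semitones down).
A diminished sixth down from Abb is C (letter C, 7 semitones down).

C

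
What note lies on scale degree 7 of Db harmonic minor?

C

Degree 7 takes the letter 6 steps above D, which is C.
In harmonic minor, degree 7 sits 11 semitones above the tonic. Db + 11 semitones is pitch class 0, spelled on C as C.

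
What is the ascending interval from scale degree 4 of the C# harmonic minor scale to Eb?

Scale degree 4 of C# harmonic minor is F#.
F# up to Eb: letters F→E make it a seventh; 9 semitones makes it diminished.

diminished seventh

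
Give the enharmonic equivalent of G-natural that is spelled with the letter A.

Abb

Plain A sits 2 semitones above G, so on the letter A the same pitch needs a double flat: Abb.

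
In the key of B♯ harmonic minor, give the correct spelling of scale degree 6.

G#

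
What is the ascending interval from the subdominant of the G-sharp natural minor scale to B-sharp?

major seventh

The subdominant of G# natural minor is C#.
C# up to B#: letters C→B make it a seventh; 11 semitones makes it major.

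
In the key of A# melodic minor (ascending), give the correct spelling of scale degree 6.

F##

The A# melodic minor (ascending) scale runs A# B# C# D# E# F## G##.
Degree 6 is F##.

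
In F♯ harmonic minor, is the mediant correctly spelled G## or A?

Each scale degree takes a distinct letter name. Degree 3 of a scale on F must use the letter A.
A and G## are enharmonically the same pitch, but only A uses the letter A, so it is the correct spelling here.

A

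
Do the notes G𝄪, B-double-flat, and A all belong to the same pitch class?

Yes

G## = pitch class 9 and Bbb = pitch class 9 and A = pitch class 9 — the same pitch class, so they are enharmonic equivalents.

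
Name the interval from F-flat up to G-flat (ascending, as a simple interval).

The letter names run F→G, a span of 1 letter step, so the interval is some kind of second.
Fb to Gb is 2 semitones. A major second is 2, so 2 makes it major.

major second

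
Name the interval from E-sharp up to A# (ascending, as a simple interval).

The letter names run E→A, a span of 3 letter steps, so the interval is some kind of fourth.
E# to A# is 5 semitones. A perfect fourth is 5, so 5 makes it perfect.

perfect fourth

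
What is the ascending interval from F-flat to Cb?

Counting letters F–G–A–B–C gives a fifth.
Fb→Cb = 7 semitones, exactly the perfect fifth.

perfect fifth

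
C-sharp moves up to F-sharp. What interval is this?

perfect fourth

Counting letters C–D–E–F gives a fourth.
C#→F# = 5 semitones, exactly the perfect fourth.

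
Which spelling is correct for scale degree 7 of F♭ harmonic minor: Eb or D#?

Eb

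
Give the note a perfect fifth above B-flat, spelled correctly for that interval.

F

A fifth above B lands on the letter F.
A perfect fifth spans 7 semitones, so Bb moves to pitch class 5. On the letter F that is F.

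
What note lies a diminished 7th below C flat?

D

C down a major seventh is Db, so the target letter is D.
From Cb, a diminished seventh is 9 semitones down: D.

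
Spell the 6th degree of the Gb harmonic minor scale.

Ebb

The Gb harmonic minor scale runs Gb Ab Bbb Cb Db Ebb F.
Degree 6 is Ebb.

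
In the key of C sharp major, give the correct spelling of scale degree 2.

D#

The C# major scale runs C# D# E# F# G# A# B#.
Degree 2 is D#.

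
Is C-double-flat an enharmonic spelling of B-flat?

Cbb is pitch class 10; Bb is pitch class 10.
All spellings map to pitch class 10, so they are enharmonically equivalent.

Yes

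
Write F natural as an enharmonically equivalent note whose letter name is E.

F is pitch class 5. The letter E alone is pitch class 4.
To reach pitch class 5 from E requires an offset of +1 semitone, i.e. sharp: E#.

E#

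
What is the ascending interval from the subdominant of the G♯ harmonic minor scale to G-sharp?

perfect fifth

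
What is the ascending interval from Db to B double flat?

Counting letters D–E–F–G–A–B gives a sixth.
Db→Bbb = 8 semitones, 1 narrower than the major sixth (9), so minor.

minor sixth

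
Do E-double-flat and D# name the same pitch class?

No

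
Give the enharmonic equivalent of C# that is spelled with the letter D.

C# is pitch class 1. The letter D alone is pitch class 2.
To reach pitch class 1 from D requires an offset of -1 semitone, i.e. flat: Db.

Db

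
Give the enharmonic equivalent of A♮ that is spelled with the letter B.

Bbb

A is pitch class 9. The letter B alone is pitch class 11.
To reach pitch class 9 from B requires an offset of -2 semitones, i.e. double flat: Bbb.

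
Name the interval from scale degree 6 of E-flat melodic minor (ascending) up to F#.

Scale degree 6 of Eb melodic minor (ascending) is C.
C up to F#: letters C→F make it a fourth; 6 semitones makes it augmented.

augmented fourth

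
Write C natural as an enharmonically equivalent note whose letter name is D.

C is pitch class 0. The letter D alone is pitch class 2.
To reach pitch class 0 from D requires an offset of -2 semitones, i.e. double flat: Dbb.

Dbb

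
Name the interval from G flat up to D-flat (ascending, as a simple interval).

The letter names run G→D, a span of 4 letter steps, so the interval is some kind of fifth.
Gb to Db is 7 semitones. A perfect fifth is 7, so 7 makes it perfect.

perfect fifth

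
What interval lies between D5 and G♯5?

Counting letters D–E–F–G gives a fourth.
D→G# = 6 semitones, 1 wider than the perfect fourth (5), so augmented.

augmented fourth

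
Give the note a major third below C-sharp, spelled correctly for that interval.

C down a major third is Ab, so the target letter is A.
From C#, a major third is 4 semitones down: A.

A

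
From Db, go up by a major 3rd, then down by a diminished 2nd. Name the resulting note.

A major third up from Db is F (letter F, 4 semitones up).
A diminished second down from F is E# (letter E, 0 semitones down).

E#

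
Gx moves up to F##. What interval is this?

minor seventh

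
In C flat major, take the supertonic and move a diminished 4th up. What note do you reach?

The supertonic of Cb major is Db.
A diminished fourth (4 semitones) above Db lands on the letter G, giving Gbb.

Gbb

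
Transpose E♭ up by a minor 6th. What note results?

Cb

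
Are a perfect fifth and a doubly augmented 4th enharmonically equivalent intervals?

Yes

A perfect fifth spans 7 semitones; a doubly augmented fourth spans 7.
They are enharmonically equivalent.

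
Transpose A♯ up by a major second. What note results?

B#

A second above A lands on the letter B.
A major second spans 2 semitones, so A# moves to pitch class 0. On the letter B that is B#.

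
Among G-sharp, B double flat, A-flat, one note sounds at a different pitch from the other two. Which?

Bbb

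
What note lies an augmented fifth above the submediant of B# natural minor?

The submediant of B# natural minor is G#.
An augmented fifth (8 semitones) above G# lands on the letter D, giving D##.

D##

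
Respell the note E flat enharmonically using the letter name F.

Plain F sits 2 semitones above Eb, so on the letter F the same pitch needs a double flat: Fbb.

Fbb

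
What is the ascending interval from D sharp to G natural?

diminished fourth

The letter names run D→G, a span of 3 letter steps, so the interval is some kind of fourth.
D# to G is 4 semitones. A perfect fourth is 5, so 4 makes it diminished.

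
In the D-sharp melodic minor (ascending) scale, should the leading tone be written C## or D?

C##

Each scale degree takes a distinct letter name. Degree 7 of a scale on D must use the letter C.
C## and D are enharmonically the same pitch, but only C## uses the letter C, so it is the correct spelling here.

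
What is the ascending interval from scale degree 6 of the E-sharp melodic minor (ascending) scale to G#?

diminished fifth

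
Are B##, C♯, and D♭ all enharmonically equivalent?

Yes

B## = pitch class 1 and C# = pitch class 1 and Db = pitch class 1 — the same pitch class, so they are enharmonic equivalents.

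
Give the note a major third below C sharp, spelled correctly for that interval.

A

C down a major third is Ab, so the target letter is A.
From C#, a major third is 4 semitones down: A.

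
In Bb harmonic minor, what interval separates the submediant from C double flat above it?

diminished fourth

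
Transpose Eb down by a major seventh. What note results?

Fb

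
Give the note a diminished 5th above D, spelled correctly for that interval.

Ab

A fifth above D lands on the letter A.
A diminished fifth spans 6 semitones, so D moves to pitch class 8. On the letter A that is Ab.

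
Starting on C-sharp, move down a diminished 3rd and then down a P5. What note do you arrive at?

D##

A diminished third down from C# is A## (letter A, 2 semitones down).
A perfect fifth down from A## is D## (letter D, 7 semitones down).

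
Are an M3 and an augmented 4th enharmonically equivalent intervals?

No

A major third spans 4 semitones; an augmented fourth spans 6.
The spans differ, so they are not enharmonic equivalents.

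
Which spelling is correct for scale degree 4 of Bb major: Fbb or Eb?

Eb

Each scale degree takes a distinct letter name. Degree 4 of a scale on B must use the letter E.
Eb and Fbb are enharmonically the same pitch, but only Eb uses the letter E, so it is the correct spelling here.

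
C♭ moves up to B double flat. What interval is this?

Counting letters C–D–E–F–G–A–B gives a seventh.
Cb→Bbb = 10 semitones, 1 narrower than the major seventh (11), so minor.

minor seventh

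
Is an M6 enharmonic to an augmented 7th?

No

A major sixth spans 9 semitones; an augmented seventh spans 12.
The spans differ, so they are not enharmonic equivalents.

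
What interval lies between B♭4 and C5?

major second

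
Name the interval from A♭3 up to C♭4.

minor third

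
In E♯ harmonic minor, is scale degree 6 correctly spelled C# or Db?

Each scale degree takes a distinct letter name. Degree 6 of a scale on E must use the letter C.
C# and Db are enharmonically the same pitch, but only C# uses the letter C, so it is the correct spelling here.

C#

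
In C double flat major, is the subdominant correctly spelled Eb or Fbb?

Fbb

Each scale degree takes a distinct letter name. Degree 4 of a scale on C must use the letter F.
Fbb and Eb are enharmonically the same pitch, but only Fbb uses the letter F, so it is the correct spelling here.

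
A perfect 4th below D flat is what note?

A fourth below D lands on the letter A.
A perfect fourth spans 5 semitones, so Db moves to pitch class 8. On the letter A that is Ab.

Ab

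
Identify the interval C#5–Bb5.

The letter names run C→B, a span of 6 letter steps, so the interval is some kind of seventh.
C# to Bb is 9 semitones. A major seventh is 11, so 9 makes it diminished.

diminished seventh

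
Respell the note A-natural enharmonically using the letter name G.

G##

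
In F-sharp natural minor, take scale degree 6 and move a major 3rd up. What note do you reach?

Scale degree 6 of F# natural minor is D.
A major third (4 semitones) above D lands on the letter F, giving F#.

F#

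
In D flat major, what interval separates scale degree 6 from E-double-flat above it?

diminished fourth

Scale degree 6 of Db major is Bb.
Bb up to Ebb: letters B→E make it a fourth; 4 semitones makes it diminished.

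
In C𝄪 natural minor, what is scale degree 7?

B#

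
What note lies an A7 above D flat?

A seventh above D lands on the letter C.
An augmented seventh spans 12 semitones, so Db moves to pitch class 1. On the letter C that is C#.

C#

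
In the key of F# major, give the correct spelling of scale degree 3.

The F# major scale runs F# G# A# B C# D# E#.
Degree 3 is A#.

A#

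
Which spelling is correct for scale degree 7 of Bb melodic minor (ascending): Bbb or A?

A

Each scale degree takes a distinct letter name. Degree 7 of a scale on B must use the letter A.
A and Bbb are enharmonically the same pitch, but only A uses the letter A, so it is the correct spelling here.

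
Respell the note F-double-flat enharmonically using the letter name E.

Eb

Fbb is pitch class 3. The letter E alone is pitch class 4.
To reach pitch class 3 from E requires an offset of -1 semitone, i.e. flat: Eb.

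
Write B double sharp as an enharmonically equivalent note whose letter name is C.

C#

B## is pitch class 1. The letter C alone is pitch class 0.
To reach pitch class 1 from C requires an offset of +1 semitone, i.e. sharp: C#.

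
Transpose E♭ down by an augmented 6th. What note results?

E down a major sixth is G, so the target letter is G.
From Eb, an augmented sixth is 10 semitones down: Gbb.

Gbb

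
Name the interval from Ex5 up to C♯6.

The letter names run E→C, a span of 5 letter steps, so the interval is some kind of sixth.
E## to C# is 7 semitones. A major sixth is 9, so 7 makes it diminished.

diminished sixth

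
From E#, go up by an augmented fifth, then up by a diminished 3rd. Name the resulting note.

An augmented fifth up from E# is B## (letter B, 8 semitones up).
A diminished third up from B## is D# (letter D, 2 semitones up).

D#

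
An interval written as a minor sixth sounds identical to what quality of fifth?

augmented

A minor sixth spans 8 semitones.
A fifth spanning 8 semitones is augmented (the perfect fifth is 7).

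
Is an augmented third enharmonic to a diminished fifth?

An augmented third spans 5 semitones; a diminished fifth spans 6.
The spans differ, so they are not enharmonic equivalents.

No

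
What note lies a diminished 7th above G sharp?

F

G up a major seventh is F#, so the target letter is F.
From G#, a diminished seventh is 9 semitones up: F.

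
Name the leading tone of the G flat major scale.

The Gb major scale runs Gb Ab Bb Cb Db Eb F.
Degree 7 is F.

F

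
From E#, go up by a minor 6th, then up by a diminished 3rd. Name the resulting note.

A minor sixth up from E# is C# (letter C, 8 semitones up).
A diminished third up from C# is Eb (letter E, 2 semitones up).

Eb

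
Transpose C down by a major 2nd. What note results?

Bb

C down a major second is Bb, so the target letter is B.
From C, a major second is 2 semitones down: Bb.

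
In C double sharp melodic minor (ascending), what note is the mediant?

E#

The C## melodic minor (ascending) scale runs C## D## E# F## G## A## B##.
Degree 3 is E#.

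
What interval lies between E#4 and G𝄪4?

The letter names run E→G, a span of 2 letter steps, so the interval is some kind of third.
E# to G## is 4 semitones. A major third is 4, so 4 makes it major.

major third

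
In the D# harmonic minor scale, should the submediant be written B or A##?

Each scale degree takes a distinct letter name. Degree 6 of a scale on D must use the letter B.
B and A## are enharmonically the same pitch, but only B uses the letter B, so it is the correct spelling here.

B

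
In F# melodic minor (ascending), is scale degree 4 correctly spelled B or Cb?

B

Each scale degree takes a distinct letter name. Degree 4 of a scale on F must use the letter B.
B and Cb are enharmonically the same pitch, but only B uses the letter B, so it is the correct spelling here.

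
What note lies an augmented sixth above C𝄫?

Ab

C up a major sixth is A, so the target letter is A.
From Cbb, an augmented sixth is 10 semitones up: Ab.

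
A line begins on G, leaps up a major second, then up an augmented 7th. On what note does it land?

G##

A major second up from G is A (letter A, 2 semitones up).
An augmented seventh up from A is G## (letter G, 12 semitones up).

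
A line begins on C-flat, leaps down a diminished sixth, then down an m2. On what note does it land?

D#

A diminished sixth down from Cb is E (letter E, 7 semitones down).
A minor second down from E is D# (letter D, 1 semitone down).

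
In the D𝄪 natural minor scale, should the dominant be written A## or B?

Each scale degree takes a distinct letter name. Degree 5 of a scale on D must use the letter A.
A## and B are enharmonically the same pitch, but only A## uses the letter A, so it is the correct spelling here.

A##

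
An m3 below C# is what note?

A#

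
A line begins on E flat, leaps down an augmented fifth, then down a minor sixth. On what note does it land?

An augmented fifth down from Eb is Abb (letter A, 8 semitones down).
A minor sixth down from Abb is Cb (letter C, 8 semitones down).

Cb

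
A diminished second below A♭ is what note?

G#

A down a major second is G, so the target letter is G.
From Ab, a diminished second is 0 semitones down: G#.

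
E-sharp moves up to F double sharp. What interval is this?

major second

The letter names run E→F, a span of 1 letter step, so the interval is some kind of second.
E# to F## is 2 semitones. A major second is 2, so 2 makes it major.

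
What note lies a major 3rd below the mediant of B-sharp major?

B#

The mediant of B# major is D##.
A major third (4 semitones) below D## lands on the letter B, giving B#.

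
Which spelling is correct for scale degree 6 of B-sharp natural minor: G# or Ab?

G#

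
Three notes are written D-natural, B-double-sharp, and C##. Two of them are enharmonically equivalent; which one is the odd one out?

In 12-tone equal temperament, enharmonic equivalents share a pitch class. D is pitch class 2; B## is pitch class 1; C## is pitch class 2.
D and C## share pitch class 2, while B## is pitch class 1.

B##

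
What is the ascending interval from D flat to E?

augmented second

Counting letters D–E gives a second.
Db→E = 3 semitones, 1 wider than the major second (2), so augmented.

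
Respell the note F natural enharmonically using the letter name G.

Plain G sits 2 semitones above F, so on the letter G the same pitch needs a double flat: Gbb.

Gbb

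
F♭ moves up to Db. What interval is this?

The letter names run F→D, a span of 5 letter steps, so the interval is some kind of sixth.
Fb to Db is 9 semitones. A major sixth is 9, so 9 makes it major.

major sixth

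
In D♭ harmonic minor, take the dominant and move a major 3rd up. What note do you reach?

The dominant of Db harmonic minor is Ab.
A major third (4 semitones) above Ab lands on the letter C, giving C.

C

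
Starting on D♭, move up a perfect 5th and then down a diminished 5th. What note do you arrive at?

D

A perfect fifth up from Db is Ab (letter A, 7 semitones up).
A diminished fifth down from Ab is D (letter D, 6 semitones down).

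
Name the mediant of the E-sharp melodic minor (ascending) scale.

The E# melodic minor (ascending) scale runs E# F## G# A# B# C## D##.
Degree 3 is G#.

G#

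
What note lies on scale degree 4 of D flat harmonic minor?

The Db harmonic minor scale runs Db Eb Fb Gb Ab Bbb C.
Degree 4 is Gb.

Gb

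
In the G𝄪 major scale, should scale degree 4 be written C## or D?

Each scale degree takes a distinct letter name. Degree 4 of a scale on G must use the letter C.
C## and D are enharmonically the same pitch, but only C## uses the letter C, so it is the correct spelling here.

C##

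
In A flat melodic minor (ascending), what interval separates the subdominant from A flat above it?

The subdominant of Ab melodic minor (ascending) is Db.
Db up to Ab: letters D→A make it a fifth; 7 semitones makes it perfect.

perfect fifth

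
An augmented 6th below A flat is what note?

Cbb

A down a major sixth is C, so the target letter is C.
From Ab, an augmented sixth is 10 semitones down: Cbb.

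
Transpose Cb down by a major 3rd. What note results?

C down a major third is Ab, so the target letter is A.
From Cb, a major third is 4 semitones down: Abb.

Abb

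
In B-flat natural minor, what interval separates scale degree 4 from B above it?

augmented fifth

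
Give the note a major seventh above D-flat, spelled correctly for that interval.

A seventh above D lands on the letter C.
A major seventh spans 11 semitones, so Db moves to pitch class 0. On the letter C that is C.

C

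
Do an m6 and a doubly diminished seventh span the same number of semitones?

A minor sixth spans 8 semitones; a doubly diminished seventh spans 8.
They are enharmonically equivalent.

Yes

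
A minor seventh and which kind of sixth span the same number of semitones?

augmented

A minor seventh spans 10 semitones.
A sixth spanning 10 semitones is augmented (the major sixth is 9).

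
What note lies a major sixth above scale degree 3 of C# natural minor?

Scale degree 3 of C# natural minor is E.
A major sixth (9 semitones) above E lands on the letter C, giving C#.

C#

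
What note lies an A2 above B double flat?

C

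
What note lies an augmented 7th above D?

D up a major seventh is C#, so the target letter is C.
From D, an augmented seventh is 12 semitones up: C##.

C##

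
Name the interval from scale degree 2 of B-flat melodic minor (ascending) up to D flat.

Scale degree 2 of Bb melodic minor (ascending) is C.
C up to Db: letters C→D make it a second; 1 semitone makes it minor.

minor second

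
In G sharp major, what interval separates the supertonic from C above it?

The supertonic of G# major is A#.
A# up to C: letters A→C make it a third; 2 semitones makes it diminished.

diminished third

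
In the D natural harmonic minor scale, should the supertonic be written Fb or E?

Each scale degree takes a distinct letter name. Degree 2 of a scale on D must use the letter E.
E and Fb are enharmonically the same pitch, but only E uses the letter E, so it is the correct spelling here.

E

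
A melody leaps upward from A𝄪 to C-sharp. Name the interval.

Counting letters A–B–C gives a third.
A##→C# = 2 semitones, 2 narrower than the major third (4), so diminished.

diminished third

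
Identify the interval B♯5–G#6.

minor sixth

Counting letters B–C–D–E–F–G gives a sixth.
B#→G# = 8 semitones, 1 narrower than the major sixth (9), so minor.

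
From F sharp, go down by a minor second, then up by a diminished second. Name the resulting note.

F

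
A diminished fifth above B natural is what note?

B up a perfect fifth is F#, so the target letter is F.
From B, a diminished fifth is 6 semitones up: F.

F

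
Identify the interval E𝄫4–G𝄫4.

Counting letters E–F–G gives a third.
Ebb→Gbb = 3 semitones, 1 narrower than the major third (4), so minor.

minor third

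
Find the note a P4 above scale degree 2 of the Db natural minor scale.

Ab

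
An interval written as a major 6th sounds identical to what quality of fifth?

doubly augmented

A major sixth spans 9 semitones.
A fifth spanning 9 semitones is doubly augmented (the perfect fifth is 7).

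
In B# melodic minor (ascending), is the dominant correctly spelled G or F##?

F##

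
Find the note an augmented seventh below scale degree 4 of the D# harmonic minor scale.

Ab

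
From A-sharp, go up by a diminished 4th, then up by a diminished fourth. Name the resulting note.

Gb

A diminished fourth up from A# is D (letter D, 4 semitones up).
A diminished fourth up from D is Gb (letter G, 4 semitones up).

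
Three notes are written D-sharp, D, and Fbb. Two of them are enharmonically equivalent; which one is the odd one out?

In 12-tone equal temperament, enharmonic equivalents share a pitch class. D# is pitch class 3; D is pitch class 2; Fbb is pitch class 3.
D# and Fbb share pitch class 3, while D is pitch class 2.

D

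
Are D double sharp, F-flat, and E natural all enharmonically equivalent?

Yes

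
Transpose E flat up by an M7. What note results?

E up a major seventh is D#, so the target letter is D.
From Eb, a major seventh is 11 semitones up: D.

D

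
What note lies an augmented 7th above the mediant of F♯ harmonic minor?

The mediant of F# harmonic minor is A.
An augmented seventh (12 semitones) above A lands on the letter G, giving G##.

G##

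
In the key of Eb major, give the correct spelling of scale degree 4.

Ab

Degree 4 takes the letter 3 steps above E, which is A.
In major, degree 4 sits 5 semitones above the tonic. Eb + 5 semitones is pitch class 8, spelled on A as Ab.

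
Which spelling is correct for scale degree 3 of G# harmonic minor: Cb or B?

Each scale degree takes a distinct letter name. Degree 3 of a scale on G must use the letter B.
B and Cb are enharmonically the same pitch, but only B uses the letter B, so it is the correct spelling here.

B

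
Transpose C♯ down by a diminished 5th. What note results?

F##

A fifth below C lands on the letter F.
A diminished fifth spans 6 semitones, so C# moves to pitch class 7. On the letter F that is F##.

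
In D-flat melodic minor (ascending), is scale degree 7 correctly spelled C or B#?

Each scale degree takes a distinct letter name. Degree 7 of a scale on D must use the letter C.
C and B# are enharmonically the same pitch, but only C uses the letter C, so it is the correct spelling here.

C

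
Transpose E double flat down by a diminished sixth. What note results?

G

A sixth below E lands on the letter G.
A diminished sixth spans 7 semitones, so Ebb moves to pitch class 7. On the letter G that is G.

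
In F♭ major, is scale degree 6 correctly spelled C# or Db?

Db

Each scale degree takes a distinct letter name. Degree 6 of a scale on F must use the letter D.
Db and C# are enharmonically the same pitch, but only Db uses the letter D, so it is the correct spelling here.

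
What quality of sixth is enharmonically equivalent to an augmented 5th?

minor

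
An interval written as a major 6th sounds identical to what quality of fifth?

A major sixth spans 9 semitones.
A fifth spanning 9 semitones is doubly augmented (the perfect fifth is 7).

doubly augmented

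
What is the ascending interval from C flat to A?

Counting letters C–D–E–F–G–A gives a sixth.
Cb→A = 10 semitones, 1 wider than the major sixth (9), so augmented.

augmented sixth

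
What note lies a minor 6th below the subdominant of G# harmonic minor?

The subdominant of G# harmonic minor is C#.
A minor sixth (8 semitones) below C# lands on the letter E, giving E#.

E#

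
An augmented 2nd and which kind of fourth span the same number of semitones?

doubly diminished

An augmented second spans 3 semitones.
A fourth spanning 3 semitones is doubly diminished (the perfect fourth is 5).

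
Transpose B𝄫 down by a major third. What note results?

Gbb

A third below B lands on the letter G.
A major third spans 4 semitones, so Bbb moves to pitch class 5. On the letter G that is Gbb.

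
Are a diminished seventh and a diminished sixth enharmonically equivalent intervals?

No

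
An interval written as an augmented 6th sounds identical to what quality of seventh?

minor

An augmented sixth spans 10 semitones.
A seventh spanning 10 semitones is minor (the major seventh is 11).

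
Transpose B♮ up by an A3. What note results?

B up a major third is D#, so the target letter is D.
From B, an augmented third is 5 semitones up: D##.

D##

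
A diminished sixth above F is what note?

F up a major sixth is D, so the target letter is D.
From F, a diminished sixth is 7 semitones up: Dbb.

Dbb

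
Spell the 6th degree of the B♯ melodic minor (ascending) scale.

G##

Degree 6 takes the letter 5 steps above B, which is G.
In melodic minor (ascending), degree 6 sits 9 semitones above the tonic. B# + 9 semitones is pitch class 9, spelled on G as G##.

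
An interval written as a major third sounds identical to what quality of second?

doubly augmented

A major third spans 4 semitones.
A second spanning 4 semitones is doubly augmented (the major second is 2).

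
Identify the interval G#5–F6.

The letter names run G→F, a span of 6 letter steps, so the interval is some kind of seventh.
G# to F is 9 semitones. A major seventh is 11, so 9 makes it diminished.

diminished seventh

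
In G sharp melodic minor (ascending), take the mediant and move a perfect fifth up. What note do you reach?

The mediant of G# melodic minor (ascending) is B.
A perfect fifth (7 semitones) above B lands on the letter F, giving F#.

F#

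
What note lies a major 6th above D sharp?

D up a major sixth is B, so the target letter is B.
From D#, a major sixth is 9 semitones up: B#.

B#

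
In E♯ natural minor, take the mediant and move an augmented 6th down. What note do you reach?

Bb

The mediant of E# natural minor is G#.
An augmented sixth (10 semitones) below G# lands on the letter B, giving Bb.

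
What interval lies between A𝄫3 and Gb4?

major seventh

The letter names run A→G, a span of 6 letter steps, so the interval is some kind of seventh.
Abb to Gb is 11 semitones. A major seventh is 11, so 11 makes it major.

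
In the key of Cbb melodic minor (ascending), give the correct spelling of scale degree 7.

Bbb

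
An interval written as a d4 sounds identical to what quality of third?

A diminished fourth spans 4 semitones.
A third spanning 4 semitones is major (the major third is 4).

major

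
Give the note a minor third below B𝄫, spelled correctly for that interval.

Gb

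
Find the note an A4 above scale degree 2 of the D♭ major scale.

A

Scale degree 2 of Db major is Eb.
An augmented fourth (6 semitones) above Eb lands on the letter A, giving A.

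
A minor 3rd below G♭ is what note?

Eb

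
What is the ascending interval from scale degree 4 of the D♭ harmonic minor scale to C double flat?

diminished fourth

Scale degree 4 of Db harmonic minor is Gb.
Gb up to Cbb: letters G→C make it a fourth; 4 semitones makes it diminished.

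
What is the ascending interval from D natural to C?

Counting letters D–E–F–G–A–B–C gives a seventh.
D→C = 10 semitones, 1 narrower than the major seventh (11), so minor.

minor seventh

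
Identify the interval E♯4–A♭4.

doubly diminished fourth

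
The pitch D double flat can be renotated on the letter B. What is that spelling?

B#

Dbb is pitch class 0. The letter B alone is pitch class 11.
To reach pitch class 0 from B requires an offset of +1 semitone, i.e. sharp: B#.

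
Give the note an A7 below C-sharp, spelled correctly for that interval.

A seventh below C lands on the letter D.
An augmented seventh spans 12 semitones, so C# moves to pitch class 1. On the letter D that is Db.

Db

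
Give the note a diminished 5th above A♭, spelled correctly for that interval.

Ebb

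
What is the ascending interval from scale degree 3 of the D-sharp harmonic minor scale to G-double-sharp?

Scale degree 3 of D# harmonic minor is F#.
F# up to G##: letters F→G make it a second; 3 semitones makes it augmented.

augmented second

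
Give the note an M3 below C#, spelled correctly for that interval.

C down a major third is Ab, so the target letter is A.
From C#, a major third is 4 semitones down: A.

A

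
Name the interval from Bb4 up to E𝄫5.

Counting letters B–C–D–E gives a fourth.
Bb→Ebb = 4 semitones, 1 narrower than the perfect fourth (5), so diminished.

diminished fourth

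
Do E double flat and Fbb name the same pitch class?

Two spellings are enharmonically equivalent only if they share a pitch class.
Here Ebb → 2, Fbb → 3; 2 ≠ 3, so they are not.

No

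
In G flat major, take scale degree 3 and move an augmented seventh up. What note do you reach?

Scale degree 3 of Gb major is Bb.
An augmented seventh (12 semitones) above Bb lands on the letter A, giving A#.

A#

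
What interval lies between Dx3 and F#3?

diminished third

Counting letters D–E–F gives a third.
D##→F# = 2 semitones, 2 narrower than the major third (4), so diminished.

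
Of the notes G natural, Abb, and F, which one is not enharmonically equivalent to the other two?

In 12-tone equal temperament, enharmonic equivalents share a pitch class. G is pitch class 7; Abb is pitch class 7; F is pitch class 5.
G and Abb share pitch class 7, while F is pitch class 5.

F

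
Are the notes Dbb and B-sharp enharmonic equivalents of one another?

Dbb is pitch class 0; B# is pitch class 0.
All spellings map to pitch class 0, so they are enharmonically equivalent.

Yes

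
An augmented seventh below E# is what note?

F

E down a major seventh is F, so the target letter is F.
From E#, an augmented seventh is 12 semitones down: F.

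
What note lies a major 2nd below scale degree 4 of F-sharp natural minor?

A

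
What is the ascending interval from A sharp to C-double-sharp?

Counting letters A–B–C gives a third.
A#→C## = 4 semitones, exactly the major third.

major third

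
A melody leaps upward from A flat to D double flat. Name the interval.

The letter names run A→D, a span of 3 letter steps, so the interval is some kind of fourth.
Ab to Dbb is 4 semitones. A perfect fourth is 5, so 4 makes it diminished.

diminished fourth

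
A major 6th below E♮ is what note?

G

A sixth below E lands on the letter G.
A major sixth spans 9 semitones, so E moves to pitch class 7. On the letter G that is G.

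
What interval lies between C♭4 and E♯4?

Counting letters C–D–E gives a third.
Cb→E# = 6 semitones, 2 wider than the major third (4), so doubly augmented.

doubly augmented third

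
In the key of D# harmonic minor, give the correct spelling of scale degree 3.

The D# harmonic minor scale runs D# E# F# G# A# B C##.
Degree 3 is F#.

F#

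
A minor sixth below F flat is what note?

Ab

A sixth below F lands on the letter A.
A minor sixth spans 8 semitones, so Fb moves to pitch class 8. On the letter A that is Ab.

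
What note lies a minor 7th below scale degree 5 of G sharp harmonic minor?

E#

Scale degree 5 of G# harmonic minor is D#.
A minor seventh (10 semitones) below D# lands on the letter E, giving E#.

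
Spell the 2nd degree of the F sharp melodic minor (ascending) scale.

G#

Degree 2 takes the letter 1 step above F, which is G.
In melodic minor (ascending), degree 2 sits 2 semitones above the tonic. F# + 2 semitones is pitch class 8, spelled on G as G#.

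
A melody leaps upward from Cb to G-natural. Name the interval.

augmented fifth

The letter names run C→G, a span of 4 letter steps, so the interval is some kind of fifth.
Cb to G is 8 semitones. A perfect fifth is 7, so 8 makes it augmented.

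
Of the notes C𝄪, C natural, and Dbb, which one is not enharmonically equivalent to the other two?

C##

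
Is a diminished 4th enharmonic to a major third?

A diminished fourth spans 4 semitones; a major third spans 4.
They are enharmonically equivalent.

Yes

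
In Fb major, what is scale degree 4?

Bbb

Degree 4 takes the letter 3 steps above F, which is B.
In major, degree 4 sits 5 semitones above the tonic. Fb + 5 semitones is pitch class 9, spelled on B as Bbb.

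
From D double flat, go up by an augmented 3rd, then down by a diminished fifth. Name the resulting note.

B

An augmented third up from Dbb is F (letter F, 5 semitones up).
A diminished fifth down from F is B (letter B, 6 semitones down).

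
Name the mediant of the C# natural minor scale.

The C# natural minor scale runs C# D# E F# G# A B.
Degree 3 is E.

E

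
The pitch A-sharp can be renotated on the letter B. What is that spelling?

Bb

A# is pitch class 10. The letter B alone is pitch class 11.
To reach pitch class 10 from B requires an offset of -1 semitone, i.e. flat: Bb.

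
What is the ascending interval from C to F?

perfect fourth

The letter names run C→F, a span of 3 letter steps, so the interval is some kind of fourth.
C to F is 5 semitones. A perfect fourth is 5, so 5 makes it perfect.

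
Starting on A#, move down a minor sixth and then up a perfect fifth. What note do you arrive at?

G##

A minor sixth down from A# is C## (letter C, 8 semitones down).
A perfect fifth up from C## is G## (letter G, 7 semitones up).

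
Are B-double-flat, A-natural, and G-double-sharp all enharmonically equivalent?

Yes

Bbb = pitch class 9 and A = pitch class 9 and G## = pitch class 9 — the same pitch class, so they are enharmonic equivalents.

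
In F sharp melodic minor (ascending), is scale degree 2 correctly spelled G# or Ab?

G#

Each scale degree takes a distinct letter name. Degree 2 of a scale on F must use the letter G.
G# and Ab are enharmonically the same pitch, but only G# uses the letter G, so it is the correct spelling here.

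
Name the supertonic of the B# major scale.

C##

The B# major scale runs B# C## D## E# F## G## A##.
Degree 2 is C##.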